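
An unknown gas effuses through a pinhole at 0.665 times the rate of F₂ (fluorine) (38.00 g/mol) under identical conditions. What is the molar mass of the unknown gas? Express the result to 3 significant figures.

By Graham's law, rate_X/rate_F₂ = √(M_F₂/M_X).
0.665 = √(38.00/M_X)
M_X = 38.00 / 0.665² = 38.00 / 0.4422 = 85.9 g/mol

85.9 g/mol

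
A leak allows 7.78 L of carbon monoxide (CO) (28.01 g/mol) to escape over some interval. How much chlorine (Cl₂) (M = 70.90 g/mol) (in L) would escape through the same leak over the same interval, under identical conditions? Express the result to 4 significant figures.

From Graham's law, rate_Cl₂/rate_CO = √(M_CO/M_Cl₂) = √(28.01/70.90) = √0.3951 = 0.6285.
So the volume for Cl₂ is 7.78 × 0.6285 = 4.890 L.

4.890 L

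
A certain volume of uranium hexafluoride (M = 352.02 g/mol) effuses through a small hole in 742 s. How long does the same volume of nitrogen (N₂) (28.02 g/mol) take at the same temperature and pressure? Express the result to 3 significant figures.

209 s

By Graham's law, t_N₂/t_UF₆ = √(M_N₂/M_UF₆) = √(28.02/352.02) = √0.07960 = 0.2821.
So the time for N₂ is 742 × 0.2821 = 209 s.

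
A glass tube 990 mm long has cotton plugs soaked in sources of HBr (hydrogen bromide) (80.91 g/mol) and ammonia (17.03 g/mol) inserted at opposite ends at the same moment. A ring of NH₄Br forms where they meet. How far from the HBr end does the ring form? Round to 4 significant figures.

In equal time, each gas travels a distance ∝ its rate ∝ 1/√M, so d_HBr/d_NH₃ = √(M_NH₃/M_HBr) = √(17.03/80.91) = 0.4588.
With d_HBr + d_NH₃ = 990 mm, d_NH₃ = 990/(1 + 0.4588) = 678.6 mm.
d_HBr = 990 − 678.6 = 311.4 mm.

311.4 mm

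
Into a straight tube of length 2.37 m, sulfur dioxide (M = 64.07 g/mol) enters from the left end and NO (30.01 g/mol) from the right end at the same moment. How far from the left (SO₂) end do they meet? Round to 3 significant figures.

Graham's law gives d_SO₂/d_NO = rate_SO₂/rate_NO = √(M_NO/M_SO₂) = √(30.01/64.07) = 0.6844.
With d_SO₂ + d_NO = 2.37 m, d_NO = 2.37/(1 + 0.6844) = 1.407 m.
d_SO₂ = 2.37 − 1.407 = 0.963 m.

0.963 m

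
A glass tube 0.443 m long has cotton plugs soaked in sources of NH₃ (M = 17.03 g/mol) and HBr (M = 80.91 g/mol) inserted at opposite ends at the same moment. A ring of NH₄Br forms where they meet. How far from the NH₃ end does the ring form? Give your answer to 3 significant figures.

Distances travelled in equal time are proportional to diffusion rates, so d_NH₃/d_HBr = √(M_HBr/M_NH₃) = √(80.91/17.03) = 2.180.
With d_NH₃ + d_HBr = 0.443 m, d_HBr = 0.443/(1 + 2.180) = 0.1393 m.
d_NH₃ = 0.443 − 0.1393 = 0.304 m.

0.304 m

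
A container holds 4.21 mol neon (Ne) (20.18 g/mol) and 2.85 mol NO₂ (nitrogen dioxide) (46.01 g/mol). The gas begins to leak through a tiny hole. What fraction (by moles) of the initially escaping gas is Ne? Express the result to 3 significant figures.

Each component's effusion rate ∝ (its partial pressure)·(1/√M) ∝ n_i/√M_i.
Mole fraction of Ne in the effusate = (n_Ne/√M_Ne) / (n_Ne/√M_Ne + n_NO₂/√M_NO₂)
= (4.21/√20.18) / (4.21/√20.18 + 2.85/√46.01) = 0.9372/(0.9372 + 0.4202) = 0.690.

0.690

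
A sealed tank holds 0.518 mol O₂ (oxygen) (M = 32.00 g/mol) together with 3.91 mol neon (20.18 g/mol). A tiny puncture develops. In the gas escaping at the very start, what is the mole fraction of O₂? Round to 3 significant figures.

Each component's effusion rate ∝ (its partial pressure)·(1/√M) ∝ n_i/√M_i.
Mole fraction of O₂ in the effusate = (n_O₂/√M_O₂) / (n_O₂/√M_O₂ + n_Ne/√M_Ne)
= (0.518/√32.00) / (0.518/√32.00 + 3.91/√20.18) = 0.09157/(0.09157 + 0.8704) = 0.0952.

0.0952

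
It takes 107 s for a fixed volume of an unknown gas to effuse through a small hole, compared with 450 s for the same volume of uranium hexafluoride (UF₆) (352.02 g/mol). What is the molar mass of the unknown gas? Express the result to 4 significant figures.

By Graham's law, t_X/t_UF₆ = √(M_X/M_UF₆).
107/450 = 0.2378 = √(M_X/352.02)
M_X = 352.02 × 0.2378² = 352.02 × 0.05654 = 19.90 g/mol

19.90 g/mol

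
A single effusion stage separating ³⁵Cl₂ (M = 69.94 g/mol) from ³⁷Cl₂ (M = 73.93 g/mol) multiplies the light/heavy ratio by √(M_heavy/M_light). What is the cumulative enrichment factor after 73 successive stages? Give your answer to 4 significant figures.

Overall factor = α^73 with α = √(73.93/69.94), i.e. (73.93/69.94)^(73/2).
= 1.05705^(73/2) = 7.577.

7.577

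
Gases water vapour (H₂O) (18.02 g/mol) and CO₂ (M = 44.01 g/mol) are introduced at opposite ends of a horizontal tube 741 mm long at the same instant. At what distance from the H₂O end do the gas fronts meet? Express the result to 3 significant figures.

In equal time, each gas travels a distance ∝ its rate ∝ 1/√M, so d_H₂O/d_CO₂ = √(M_CO₂/M_H₂O) = √(44.01/18.02) = 1.563.
With d_H₂O + d_CO₂ = 741 mm, d_CO₂ = 741/(1 + 1.563) = 289.1 mm.
d_H₂O = 741 − 289.1 = 452 mm.

452 mm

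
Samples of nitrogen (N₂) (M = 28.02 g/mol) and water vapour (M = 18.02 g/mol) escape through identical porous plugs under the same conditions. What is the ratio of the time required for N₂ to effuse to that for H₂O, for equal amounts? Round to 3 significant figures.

1.25

By Graham's law, t_N₂/t_H₂O = √(M_N₂/M_H₂O) = √(28.02/18.02) = √1.555 = 1.25.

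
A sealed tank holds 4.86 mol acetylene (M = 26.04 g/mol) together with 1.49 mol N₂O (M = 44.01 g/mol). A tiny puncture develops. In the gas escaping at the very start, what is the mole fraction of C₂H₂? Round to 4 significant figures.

0.8092

Rate_i ∝ x_i/√M_i (Graham's law weighted by mole fraction), so the effusate composition follows n_i/√M_i.
x_C₂H₂(eff) = (n_C₂H₂/√M_C₂H₂) / (n_C₂H₂/√M_C₂H₂ + n_N₂O/√M_N₂O)
= (4.86/√26.04) / (4.86/√26.04 + 1.49/√44.01) = 0.9524/(0.9524 + 0.2246) = 0.8092.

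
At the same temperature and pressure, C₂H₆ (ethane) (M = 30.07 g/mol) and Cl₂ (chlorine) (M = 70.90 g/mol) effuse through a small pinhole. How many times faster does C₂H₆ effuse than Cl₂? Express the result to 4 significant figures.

Since effusion rate ∝ 1/√M, rate_C₂H₆/rate_Cl₂ = √(M_Cl₂/M_C₂H₆) = √(70.90/30.07) = √2.358 = 1.536.

1.536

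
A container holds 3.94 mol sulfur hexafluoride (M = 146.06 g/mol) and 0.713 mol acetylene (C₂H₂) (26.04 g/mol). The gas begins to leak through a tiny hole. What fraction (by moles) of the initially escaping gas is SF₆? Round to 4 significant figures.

0.7000

Rate_i ∝ x_i/√M_i (Graham's law weighted by mole fraction), so the effusate composition follows n_i/√M_i.
x_SF₆(eff) = (n_SF₆/√M_SF₆) / (n_SF₆/√M_SF₆ + n_C₂H₂/√M_C₂H₂)
= (3.94/√146.06) / (3.94/√146.06 + 0.713/√26.04) = 0.3260/(0.3260 + 0.1397) = 0.7000.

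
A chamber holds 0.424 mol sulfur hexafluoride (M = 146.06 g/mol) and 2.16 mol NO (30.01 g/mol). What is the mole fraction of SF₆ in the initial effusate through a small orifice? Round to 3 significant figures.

Each component's effusion rate ∝ (its partial pressure)·(1/√M) ∝ n_i/√M_i.
x_SF₆(eff) = (n_SF₆/√M_SF₆) / (n_SF₆/√M_SF₆ + n_NO/√M_NO)
= (0.424/√146.06) / (0.424/√146.06 + 2.16/√30.01) = 0.03508/(0.03508 + 0.3943) = 0.0817.

0.0817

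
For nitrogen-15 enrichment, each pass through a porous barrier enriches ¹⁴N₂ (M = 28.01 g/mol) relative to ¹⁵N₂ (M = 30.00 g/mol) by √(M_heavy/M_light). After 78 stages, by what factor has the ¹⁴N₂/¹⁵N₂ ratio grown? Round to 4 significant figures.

After 78 stages the ratio has grown by (√(30.00/28.01))^78 = (30.00/28.01)^(78/2).
= 1.07105^39 = 14.54.

14.54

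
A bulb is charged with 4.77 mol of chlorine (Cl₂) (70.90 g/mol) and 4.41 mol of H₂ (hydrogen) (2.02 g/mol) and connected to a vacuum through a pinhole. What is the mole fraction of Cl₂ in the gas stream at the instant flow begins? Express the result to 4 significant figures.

The effusion rate of species i is ∝ p_i/√M_i ∝ n_i/√M_i.
Mole fraction of Cl₂ in the effusate = (n_Cl₂/√M_Cl₂) / (n_Cl₂/√M_Cl₂ + n_H₂/√M_H₂)
= (4.77/√70.90) / (4.77/√70.90 + 4.41/√2.02) = 0.5665/(0.5665 + 3.103) = 0.1544.

0.1544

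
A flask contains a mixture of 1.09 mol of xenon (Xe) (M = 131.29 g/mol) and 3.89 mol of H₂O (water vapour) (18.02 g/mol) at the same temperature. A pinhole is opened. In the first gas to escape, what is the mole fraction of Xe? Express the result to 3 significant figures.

0.0940

Effusion rate of each component ∝ n_i/√M_i (partial pressure × 1/√M).
So x_Xe in the escaping gas = (n_Xe/√M_Xe) / Σ(n_i/√M_i)
= (1.09/√131.29) / (1.09/√131.29 + 3.89/√18.02) = 0.09513/(0.09513 + 0.9164) = 0.0940.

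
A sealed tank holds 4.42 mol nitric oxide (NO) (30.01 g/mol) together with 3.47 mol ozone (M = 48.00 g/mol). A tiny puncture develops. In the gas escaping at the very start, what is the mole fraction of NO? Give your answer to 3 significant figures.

0.617

Rate_i ∝ x_i/√M_i (Graham's law weighted by mole fraction), so the effusate composition follows n_i/√M_i.
So x_NO in the escaping gas = (n_NO/√M_NO) / Σ(n_i/√M_i)
= (4.42/√30.01) / (4.42/√30.01 + 3.47/√48.00) = 0.8068/(0.8068 + 0.5009) = 0.617.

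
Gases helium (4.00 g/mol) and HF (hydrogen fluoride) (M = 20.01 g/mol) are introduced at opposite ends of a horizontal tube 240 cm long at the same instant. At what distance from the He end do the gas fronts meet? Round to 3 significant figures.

Distances travelled in equal time are proportional to diffusion rates, so d_He/d_HF = √(M_HF/M_He) = √(20.01/4.00) = 2.237.
With d_He + d_HF = 240 cm, d_HF = 240/(1 + 2.237) = 74.15 cm.
d_He = 240 − 74.15 = 166 cm.

166 cm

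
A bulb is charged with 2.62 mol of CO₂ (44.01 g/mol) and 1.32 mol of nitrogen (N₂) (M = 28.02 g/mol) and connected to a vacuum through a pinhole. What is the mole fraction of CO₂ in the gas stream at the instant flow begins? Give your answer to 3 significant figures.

0.613

Effusion rate of each component ∝ n_i/√M_i (partial pressure × 1/√M).
x_CO₂(eff) = (n_CO₂/√M_CO₂) / (n_CO₂/√M_CO₂ + n_N₂/√M_N₂)
= (2.62/√44.01) / (2.62/√44.01 + 1.32/√28.02) = 0.3949/(0.3949 + 0.2494) = 0.613.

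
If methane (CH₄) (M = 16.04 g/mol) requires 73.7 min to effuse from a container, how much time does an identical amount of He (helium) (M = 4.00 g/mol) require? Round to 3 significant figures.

From Graham's law, t_He/t_CH₄ = √(M_He/M_CH₄) = √(4.00/16.04) = √0.2494 = 0.4994.
So the time for He is 73.7 × 0.4994 = 36.8 min.

36.8 min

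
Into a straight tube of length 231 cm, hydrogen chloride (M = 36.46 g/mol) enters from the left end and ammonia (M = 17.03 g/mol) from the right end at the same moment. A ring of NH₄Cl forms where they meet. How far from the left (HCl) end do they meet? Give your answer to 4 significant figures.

Graham's law gives d_HCl/d_NH₃ = rate_HCl/rate_NH₃ = √(M_NH₃/M_HCl) = √(17.03/36.46) = 0.6834.
With d_HCl + d_NH₃ = 231 cm, d_NH₃ = 231/(1 + 0.6834) = 137.2 cm.
d_HCl = 231 − 137.2 = 93.78 cm.

93.78 cm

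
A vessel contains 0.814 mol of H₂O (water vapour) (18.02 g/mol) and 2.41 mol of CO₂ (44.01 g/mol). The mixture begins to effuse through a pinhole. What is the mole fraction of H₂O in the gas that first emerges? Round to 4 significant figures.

Each component's effusion rate ∝ (its partial pressure)·(1/√M) ∝ n_i/√M_i.
x_H₂O(eff) = (n_H₂O/√M_H₂O) / (n_H₂O/√M_H₂O + n_CO₂/√M_CO₂)
= (0.814/√18.02) / (0.814/√18.02 + 2.41/√44.01) = 0.1918/(0.1918 + 0.3633) = 0.3455.

0.3455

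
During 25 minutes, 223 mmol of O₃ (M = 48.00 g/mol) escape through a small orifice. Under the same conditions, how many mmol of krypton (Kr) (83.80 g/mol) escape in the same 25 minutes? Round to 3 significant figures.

169 mmol

From Graham's law, rate_Kr/rate_O₃ = √(M_O₃/M_Kr) = √(48.00/83.80) = √0.5728 = 0.7568.
So the amount for Kr is 223 × 0.7568 = 169 mmol.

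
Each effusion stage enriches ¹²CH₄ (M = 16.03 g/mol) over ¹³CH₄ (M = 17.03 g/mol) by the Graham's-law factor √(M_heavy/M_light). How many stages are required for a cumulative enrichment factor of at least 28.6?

111

Single-stage factor α = √(17.03/16.03), so ln α = ½ ln(1.06238) = 0.03026.
Need α^N ≥ 28.6 ⇒ N ≥ ln(28.6) / ln α = 3.353 / 0.03026 = 110.83.
So at least 111 stages are needed.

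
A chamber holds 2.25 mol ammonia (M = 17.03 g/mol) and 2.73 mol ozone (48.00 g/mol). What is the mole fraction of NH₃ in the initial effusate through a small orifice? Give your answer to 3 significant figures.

The effusion rate of species i is ∝ p_i/√M_i ∝ n_i/√M_i.
x_NH₃(eff) = (n_NH₃/√M_NH₃) / (n_NH₃/√M_NH₃ + n_O₃/√M_O₃)
= (2.25/√17.03) / (2.25/√17.03 + 2.73/√48.00) = 0.5452/(0.5452 + 0.3940) = 0.580.

0.580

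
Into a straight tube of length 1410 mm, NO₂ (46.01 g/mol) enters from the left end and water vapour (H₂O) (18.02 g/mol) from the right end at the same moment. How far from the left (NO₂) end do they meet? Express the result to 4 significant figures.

In equal time, each gas travels a distance ∝ its rate ∝ 1/√M, so d_NO₂/d_H₂O = √(M_H₂O/M_NO₂) = √(18.02/46.01) = 0.6258.
With d_NO₂ + d_H₂O = 1410 mm, d_H₂O = 1410/(1 + 0.6258) = 867.3 mm.
d_NO₂ = 1410 − 867.3 = 542.7 mm.

542.7 mm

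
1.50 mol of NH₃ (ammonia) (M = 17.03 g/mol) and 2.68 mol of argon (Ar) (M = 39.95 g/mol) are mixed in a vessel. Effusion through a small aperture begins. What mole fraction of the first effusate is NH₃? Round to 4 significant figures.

Effusion rate of each component ∝ n_i/√M_i (partial pressure × 1/√M).
x_NH₃(eff) = (n_NH₃/√M_NH₃) / (n_NH₃/√M_NH₃ + n_Ar/√M_Ar)
= (1.50/√17.03) / (1.50/√17.03 + 2.68/√39.95) = 0.3635/(0.3635 + 0.4240) = 0.4616.

0.4616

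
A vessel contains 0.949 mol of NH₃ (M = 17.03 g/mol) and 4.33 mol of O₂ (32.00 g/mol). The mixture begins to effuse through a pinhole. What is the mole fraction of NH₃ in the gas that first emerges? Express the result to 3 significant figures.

0.231

The effusion rate of species i is ∝ p_i/√M_i ∝ n_i/√M_i.
Mole fraction of NH₃ in the effusate = (n_NH₃/√M_NH₃) / (n_NH₃/√M_NH₃ + n_O₂/√M_O₂)
= (0.949/√17.03) / (0.949/√17.03 + 4.33/√32.00) = 0.2300/(0.2300 + 0.7654) = 0.231.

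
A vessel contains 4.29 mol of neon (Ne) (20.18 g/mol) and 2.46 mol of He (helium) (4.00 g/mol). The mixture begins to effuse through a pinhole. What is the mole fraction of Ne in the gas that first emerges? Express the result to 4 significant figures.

0.4371

Rate_i ∝ x_i/√M_i (Graham's law weighted by mole fraction), so the effusate composition follows n_i/√M_i.
Mole fraction of Ne in the effusate = (n_Ne/√M_Ne) / (n_Ne/√M_Ne + n_He/√M_He)
= (4.29/√20.18) / (4.29/√20.18 + 2.46/√4.00) = 0.9550/(0.9550 + 1.230) = 0.4371.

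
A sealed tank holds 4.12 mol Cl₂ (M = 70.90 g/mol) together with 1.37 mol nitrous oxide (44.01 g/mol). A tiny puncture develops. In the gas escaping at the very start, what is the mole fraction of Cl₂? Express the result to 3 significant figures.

Rate_i ∝ x_i/√M_i (Graham's law weighted by mole fraction), so the effusate composition follows n_i/√M_i.
x_Cl₂(eff) = (n_Cl₂/√M_Cl₂) / (n_Cl₂/√M_Cl₂ + n_N₂O/√M_N₂O)
= (4.12/√70.90) / (4.12/√70.90 + 1.37/√44.01) = 0.4893/(0.4893 + 0.2065) = 0.703.

0.703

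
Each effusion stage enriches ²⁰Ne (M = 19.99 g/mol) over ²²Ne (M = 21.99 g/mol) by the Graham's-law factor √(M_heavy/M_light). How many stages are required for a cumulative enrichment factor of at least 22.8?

66

Single-stage factor α = √(21.99/19.99), so ln α = ½ ln(1.10005) = 0.04768.
Need α^N ≥ 22.8 ⇒ N ≥ ln(22.8) / ln α = 3.127 / 0.04768 = 65.58.
Rounding up, N = 66 stages.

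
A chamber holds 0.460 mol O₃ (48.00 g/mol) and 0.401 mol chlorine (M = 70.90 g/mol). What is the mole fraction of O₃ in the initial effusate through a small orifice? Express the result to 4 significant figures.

0.5823

Effusion rate of each component ∝ n_i/√M_i (partial pressure × 1/√M).
x_O₃(eff) = (n_O₃/√M_O₃) / (n_O₃/√M_O₃ + n_Cl₂/√M_Cl₂)
= (0.460/√48.00) / (0.460/√48.00 + 0.401/√70.90) = 0.06640/(0.06640 + 0.04762) = 0.5823.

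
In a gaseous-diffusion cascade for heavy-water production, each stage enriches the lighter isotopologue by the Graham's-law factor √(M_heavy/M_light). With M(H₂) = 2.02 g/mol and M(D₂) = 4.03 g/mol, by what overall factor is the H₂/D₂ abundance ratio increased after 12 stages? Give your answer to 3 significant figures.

63.1

Overall factor = α^12 with α = √(4.03/2.02), i.e. (4.03/2.02)^(12/2).
= 1.99505^6 = 63.1.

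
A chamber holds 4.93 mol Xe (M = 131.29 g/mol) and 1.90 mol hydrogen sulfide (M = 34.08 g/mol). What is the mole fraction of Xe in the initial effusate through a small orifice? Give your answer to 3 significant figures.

The effusion rate of species i is ∝ p_i/√M_i ∝ n_i/√M_i.
Mole fraction of Xe in the effusate = (n_Xe/√M_Xe) / (n_Xe/√M_Xe + n_H₂S/√M_H₂S)
= (4.93/√131.29) / (4.93/√131.29 + 1.90/√34.08) = 0.4303/(0.4303 + 0.3255) = 0.569.

0.569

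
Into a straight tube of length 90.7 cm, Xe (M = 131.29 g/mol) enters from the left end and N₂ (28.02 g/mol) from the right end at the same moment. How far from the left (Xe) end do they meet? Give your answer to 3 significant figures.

Distances travelled in equal time are proportional to diffusion rates, so d_Xe/d_N₂ = √(M_N₂/M_Xe) = √(28.02/131.29) = 0.4620.
With d_Xe + d_N₂ = 90.7 cm, d_N₂ = 90.7/(1 + 0.4620) = 62.04 cm.
d_Xe = 90.7 − 62.04 = 28.7 cm.

28.7 cm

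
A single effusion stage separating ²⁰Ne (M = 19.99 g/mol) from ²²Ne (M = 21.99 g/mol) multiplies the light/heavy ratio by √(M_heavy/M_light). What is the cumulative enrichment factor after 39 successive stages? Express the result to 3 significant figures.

Overall factor = α^39 with α = √(21.99/19.99), i.e. (21.99/19.99)^(39/2).
= 1.10005^(39/2) = 6.42.

6.42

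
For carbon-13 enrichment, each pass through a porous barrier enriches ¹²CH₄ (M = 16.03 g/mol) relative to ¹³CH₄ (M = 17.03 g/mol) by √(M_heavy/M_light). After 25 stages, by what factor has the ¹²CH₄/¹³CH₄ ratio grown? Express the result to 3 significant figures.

2.13

After 25 stages the ratio has grown by (√(17.03/16.03))^25 = (17.03/16.03)^(25/2).
= 1.06238^(25/2) = 2.13.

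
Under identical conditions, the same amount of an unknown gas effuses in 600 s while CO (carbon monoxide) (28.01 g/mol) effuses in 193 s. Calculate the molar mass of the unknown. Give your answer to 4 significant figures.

By Graham's law, t_X/t_CO = √(M_X/M_CO).
600/193 = 3.109 = √(M_X/28.01)
M_X = 28.01 × 3.109² = 28.01 × 9.665 = 270.7 g/mol

270.7 g/mol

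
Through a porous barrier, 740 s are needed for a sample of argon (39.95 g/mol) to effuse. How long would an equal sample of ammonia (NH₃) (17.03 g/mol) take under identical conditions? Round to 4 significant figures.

483.1 s

Using Graham's law: t_NH₃/t_Ar = √(M_NH₃/M_Ar) = √(17.03/39.95) = √0.4263 = 0.6529.
So the time for NH₃ is 740 × 0.6529 = 483.1 s.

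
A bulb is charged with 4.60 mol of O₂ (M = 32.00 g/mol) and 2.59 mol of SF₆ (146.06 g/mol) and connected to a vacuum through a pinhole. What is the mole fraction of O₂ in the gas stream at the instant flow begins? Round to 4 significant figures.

Rate_i ∝ x_i/√M_i (Graham's law weighted by mole fraction), so the effusate composition follows n_i/√M_i.
So x_O₂ in the escaping gas = (n_O₂/√M_O₂) / Σ(n_i/√M_i)
= (4.60/√32.00) / (4.60/√32.00 + 2.59/√146.06) = 0.8132/(0.8132 + 0.2143) = 0.7914.

0.7914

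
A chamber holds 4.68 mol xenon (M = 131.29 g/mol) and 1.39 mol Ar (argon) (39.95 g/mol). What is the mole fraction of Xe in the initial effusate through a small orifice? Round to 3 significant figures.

0.650

Rate_i ∝ x_i/√M_i (Graham's law weighted by mole fraction), so the effusate composition follows n_i/√M_i.
So x_Xe in the escaping gas = (n_Xe/√M_Xe) / Σ(n_i/√M_i)
= (4.68/√131.29) / (4.68/√131.29 + 1.39/√39.95) = 0.4084/(0.4084 + 0.2199) = 0.650.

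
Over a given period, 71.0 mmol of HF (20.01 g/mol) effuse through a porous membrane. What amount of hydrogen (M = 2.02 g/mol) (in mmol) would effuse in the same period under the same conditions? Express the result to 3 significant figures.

223 mmol

From Graham's law, rate_H₂/rate_HF = √(M_HF/M_H₂) = √(20.01/2.02) = √9.906 = 3.147.
So the amount for H₂ is 71.0 × 3.147 = 223 mmol.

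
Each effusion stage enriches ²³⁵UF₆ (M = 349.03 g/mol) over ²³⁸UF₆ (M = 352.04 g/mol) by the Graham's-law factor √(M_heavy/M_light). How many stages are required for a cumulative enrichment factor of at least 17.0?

660

Single-stage factor α = √(352.04/349.03), so ln α = ½ ln(1.00862) = 0.004293.
Need α^N ≥ 17.0 ⇒ N ≥ ln(17.0) / ln α = 2.833 / 0.004293 = 659.89.
Rounding up, N = 660 stages.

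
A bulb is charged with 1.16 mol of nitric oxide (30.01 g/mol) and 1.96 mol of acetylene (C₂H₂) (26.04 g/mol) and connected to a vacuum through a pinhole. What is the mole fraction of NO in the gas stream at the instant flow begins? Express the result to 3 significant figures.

0.355

Rate_i ∝ x_i/√M_i (Graham's law weighted by mole fraction), so the effusate composition follows n_i/√M_i.
x_NO(eff) = (n_NO/√M_NO) / (n_NO/√M_NO + n_C₂H₂/√M_C₂H₂)
= (1.16/√30.01) / (1.16/√30.01 + 1.96/√26.04) = 0.2118/(0.2118 + 0.3841) = 0.355.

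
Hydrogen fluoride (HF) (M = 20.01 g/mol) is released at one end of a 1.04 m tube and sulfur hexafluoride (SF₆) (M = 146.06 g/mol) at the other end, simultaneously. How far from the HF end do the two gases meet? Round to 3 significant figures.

Graham's law gives d_HF/d_SF₆ = rate_HF/rate_SF₆ = √(M_SF₆/M_HF) = √(146.06/20.01) = 2.702.
With d_HF + d_SF₆ = 1.04 m, d_SF₆ = 1.04/(1 + 2.702) = 0.2809 m.
d_HF = 1.04 − 0.2809 = 0.759 m.

0.759 m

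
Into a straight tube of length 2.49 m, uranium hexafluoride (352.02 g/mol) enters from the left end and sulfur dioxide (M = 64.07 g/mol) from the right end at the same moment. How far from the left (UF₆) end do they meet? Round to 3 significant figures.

The fronts meet when d_UF₆ + d_SO₂ = L with d_UF₆/d_SO₂ = √(M_SO₂/M_UF₆) (Graham's law). Here √(M_SO₂/M_UF₆) = √(64.07/352.02) = 0.4266.
With d_UF₆ + d_SO₂ = 2.49 m, d_SO₂ = 2.49/(1 + 0.4266) = 1.745 m.
d_UF₆ = 2.49 − 1.745 = 0.745 m.

0.745 m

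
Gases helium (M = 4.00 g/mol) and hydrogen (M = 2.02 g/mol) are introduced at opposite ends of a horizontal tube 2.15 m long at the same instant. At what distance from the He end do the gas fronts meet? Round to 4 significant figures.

The fronts meet when d_He + d_H₂ = L with d_He/d_H₂ = √(M_H₂/M_He) (Graham's law). Here √(M_H₂/M_He) = √(2.02/4.00) = 0.7106.
With d_He + d_H₂ = 2.15 m, d_H₂ = 2.15/(1 + 0.7106) = 1.257 m.
d_He = 2.15 − 1.257 = 0.8932 m.

0.8932 m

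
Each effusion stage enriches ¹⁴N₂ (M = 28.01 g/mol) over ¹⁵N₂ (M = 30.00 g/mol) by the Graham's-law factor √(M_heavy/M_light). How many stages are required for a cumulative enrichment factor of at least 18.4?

Single-stage factor α = √(30.00/28.01), so ln α = ½ ln(1.07105) = 0.03432.
Need α^N ≥ 18.4 ⇒ N ≥ ln(18.4) / ln α = 2.912 / 0.03432 = 84.86.
Rounding up, N = 85 stages.

85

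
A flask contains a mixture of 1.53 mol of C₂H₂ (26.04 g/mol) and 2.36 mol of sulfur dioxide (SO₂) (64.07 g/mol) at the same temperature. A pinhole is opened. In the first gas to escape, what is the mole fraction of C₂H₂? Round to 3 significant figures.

0.504

Effusion rate of each component ∝ n_i/√M_i (partial pressure × 1/√M).
So x_C₂H₂ in the escaping gas = (n_C₂H₂/√M_C₂H₂) / Σ(n_i/√M_i)
= (1.53/√26.04) / (1.53/√26.04 + 2.36/√64.07) = 0.2998/(0.2998 + 0.2948) = 0.504.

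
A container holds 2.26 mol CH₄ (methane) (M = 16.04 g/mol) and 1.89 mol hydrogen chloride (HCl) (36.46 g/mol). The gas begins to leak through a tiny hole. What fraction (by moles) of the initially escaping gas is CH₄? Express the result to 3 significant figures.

The effusion rate of species i is ∝ p_i/√M_i ∝ n_i/√M_i.
Mole fraction of CH₄ in the effusate = (n_CH₄/√M_CH₄) / (n_CH₄/√M_CH₄ + n_HCl/√M_HCl)
= (2.26/√16.04) / (2.26/√16.04 + 1.89/√36.46) = 0.5643/(0.5643 + 0.3130) = 0.643.

0.643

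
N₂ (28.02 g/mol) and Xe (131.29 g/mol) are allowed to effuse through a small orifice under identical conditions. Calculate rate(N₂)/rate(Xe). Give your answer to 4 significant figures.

2.165

Graham's law gives rate_N₂/rate_Xe = √(M_Xe/M_N₂) = √(131.29/28.02) = √4.686 = 2.165.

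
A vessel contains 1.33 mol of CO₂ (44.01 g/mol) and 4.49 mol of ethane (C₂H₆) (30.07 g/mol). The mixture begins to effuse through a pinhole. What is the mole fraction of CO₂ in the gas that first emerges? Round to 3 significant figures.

0.197

The effusion rate of species i is ∝ p_i/√M_i ∝ n_i/√M_i.
Mole fraction of CO₂ in the effusate = (n_CO₂/√M_CO₂) / (n_CO₂/√M_CO₂ + n_C₂H₆/√M_C₂H₆)
= (1.33/√44.01) / (1.33/√44.01 + 4.49/√30.07) = 0.2005/(0.2005 + 0.8188) = 0.197.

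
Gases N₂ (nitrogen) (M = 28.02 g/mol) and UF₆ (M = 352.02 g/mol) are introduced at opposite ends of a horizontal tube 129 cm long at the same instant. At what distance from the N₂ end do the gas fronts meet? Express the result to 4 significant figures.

100.6 cm

Distances travelled in equal time are proportional to diffusion rates, so d_N₂/d_UF₆ = √(M_UF₆/M_N₂) = √(352.02/28.02) = 3.544.
With d_N₂ + d_UF₆ = 129 cm, d_UF₆ = 129/(1 + 3.544) = 28.39 cm.
d_N₂ = 129 − 28.39 = 100.6 cm.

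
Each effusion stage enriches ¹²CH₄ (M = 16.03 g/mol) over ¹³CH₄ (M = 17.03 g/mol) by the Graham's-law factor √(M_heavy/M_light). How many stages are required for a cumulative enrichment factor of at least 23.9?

105

Per stage α = (17.03/16.03)^(1/2) = 1.06238^0.5, giving ln α = 0.03026.
Need α^N ≥ 23.9 ⇒ N ≥ ln(23.9) / ln α = 3.174 / 0.03026 = 104.90.
Rounding up, N = 105 stages.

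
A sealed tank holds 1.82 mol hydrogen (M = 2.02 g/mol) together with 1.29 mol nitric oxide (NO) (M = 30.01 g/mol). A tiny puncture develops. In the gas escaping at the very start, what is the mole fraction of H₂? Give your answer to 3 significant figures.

Each component's effusion rate ∝ (its partial pressure)·(1/√M) ∝ n_i/√M_i.
So x_H₂ in the escaping gas = (n_H₂/√M_H₂) / Σ(n_i/√M_i)
= (1.82/√2.02) / (1.82/√2.02 + 1.29/√30.01) = 1.281/(1.281 + 0.2355) = 0.845.

0.845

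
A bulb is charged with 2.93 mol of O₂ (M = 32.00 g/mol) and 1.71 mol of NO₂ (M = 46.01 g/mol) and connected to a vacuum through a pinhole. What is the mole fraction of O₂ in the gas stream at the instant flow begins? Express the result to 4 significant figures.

Effusion rate of each component ∝ n_i/√M_i (partial pressure × 1/√M).
So x_O₂ in the escaping gas = (n_O₂/√M_O₂) / Σ(n_i/√M_i)
= (2.93/√32.00) / (2.93/√32.00 + 1.71/√46.01) = 0.5180/(0.5180 + 0.2521) = 0.6726.

0.6726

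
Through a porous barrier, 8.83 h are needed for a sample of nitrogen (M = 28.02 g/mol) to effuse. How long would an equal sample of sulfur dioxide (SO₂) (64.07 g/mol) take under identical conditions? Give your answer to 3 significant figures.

Since effusion rate ∝ 1/√M, t_SO₂/t_N₂ = √(M_SO₂/M_N₂) = √(64.07/28.02) = √2.287 = 1.512.
So the time for SO₂ is 8.83 × 1.512 = 13.4 h.

13.4 h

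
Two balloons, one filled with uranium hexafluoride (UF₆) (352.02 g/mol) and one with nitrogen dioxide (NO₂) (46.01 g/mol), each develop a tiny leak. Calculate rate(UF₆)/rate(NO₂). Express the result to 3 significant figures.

0.362

By Graham's law, rate_UF₆/rate_NO₂ = √(M_NO₂/M_UF₆) = √(46.01/352.02) = √0.1307 = 0.362.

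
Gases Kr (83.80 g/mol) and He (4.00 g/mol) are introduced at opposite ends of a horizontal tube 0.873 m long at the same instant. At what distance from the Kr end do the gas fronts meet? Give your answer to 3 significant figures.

In equal time, each gas travels a distance ∝ its rate ∝ 1/√M, so d_Kr/d_He = √(M_He/M_Kr) = √(4.00/83.80) = 0.2185.
With d_Kr + d_He = 0.873 m, d_He = 0.873/(1 + 0.2185) = 0.7165 m.
d_Kr = 0.873 − 0.7165 = 0.157 m.

0.157 m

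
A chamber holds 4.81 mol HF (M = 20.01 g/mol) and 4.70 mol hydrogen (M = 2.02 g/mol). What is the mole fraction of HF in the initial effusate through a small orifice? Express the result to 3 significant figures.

0.245

Rate_i ∝ x_i/√M_i (Graham's law weighted by mole fraction), so the effusate composition follows n_i/√M_i.
Mole fraction of HF in the effusate = (n_HF/√M_HF) / (n_HF/√M_HF + n_H₂/√M_H₂)
= (4.81/√20.01) / (4.81/√20.01 + 4.70/√2.02) = 1.075/(1.075 + 3.307) = 0.245.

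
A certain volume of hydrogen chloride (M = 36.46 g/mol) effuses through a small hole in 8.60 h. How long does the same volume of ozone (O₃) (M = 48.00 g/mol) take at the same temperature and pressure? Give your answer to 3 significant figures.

Since effusion rate ∝ 1/√M, t_O₃/t_HCl = √(M_O₃/M_HCl) = √(48.00/36.46) = √1.317 = 1.147.
So the time for O₃ is 8.60 × 1.147 = 9.87 h.

9.87 h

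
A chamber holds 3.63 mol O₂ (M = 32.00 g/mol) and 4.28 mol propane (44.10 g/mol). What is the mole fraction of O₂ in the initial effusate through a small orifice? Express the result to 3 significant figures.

Rate_i ∝ x_i/√M_i (Graham's law weighted by mole fraction), so the effusate composition follows n_i/√M_i.
Mole fraction of O₂ in the effusate = (n_O₂/√M_O₂) / (n_O₂/√M_O₂ + n_C₃H₈/√M_C₃H₈)
= (3.63/√32.00) / (3.63/√32.00 + 4.28/√44.10) = 0.6417/(0.6417 + 0.6445) = 0.499.

0.499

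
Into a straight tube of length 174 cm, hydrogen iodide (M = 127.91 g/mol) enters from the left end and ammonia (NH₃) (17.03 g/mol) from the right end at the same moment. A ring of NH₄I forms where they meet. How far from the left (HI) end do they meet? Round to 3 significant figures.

In equal time, each gas travels a distance ∝ its rate ∝ 1/√M, so d_HI/d_NH₃ = √(M_NH₃/M_HI) = √(17.03/127.91) = 0.3649.
With d_HI + d_NH₃ = 174 cm, d_NH₃ = 174/(1 + 0.3649) = 127.5 cm.
d_HI = 174 − 127.5 = 46.5 cm.

46.5 cm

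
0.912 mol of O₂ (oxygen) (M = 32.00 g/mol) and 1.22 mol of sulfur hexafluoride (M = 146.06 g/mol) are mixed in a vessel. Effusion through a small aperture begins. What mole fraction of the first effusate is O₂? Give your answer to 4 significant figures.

0.6150

Rate_i ∝ x_i/√M_i (Graham's law weighted by mole fraction), so the effusate composition follows n_i/√M_i.
Mole fraction of O₂ in the effusate = (n_O₂/√M_O₂) / (n_O₂/√M_O₂ + n_SF₆/√M_SF₆)
= (0.912/√32.00) / (0.912/√32.00 + 1.22/√146.06) = 0.1612/(0.1612 + 0.1009) = 0.6150.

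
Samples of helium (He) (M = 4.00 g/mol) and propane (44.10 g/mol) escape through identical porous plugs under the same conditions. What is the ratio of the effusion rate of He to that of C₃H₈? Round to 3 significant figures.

3.32

By Graham's law, rate_He/rate_C₃H₈ = √(M_C₃H₈/M_He) = √(44.10/4.00) = √11.03 = 3.32.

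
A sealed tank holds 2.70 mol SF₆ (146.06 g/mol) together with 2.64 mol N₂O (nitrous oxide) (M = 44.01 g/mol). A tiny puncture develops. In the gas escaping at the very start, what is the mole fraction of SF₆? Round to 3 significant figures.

0.360

Rate_i ∝ x_i/√M_i (Graham's law weighted by mole fraction), so the effusate composition follows n_i/√M_i.
Mole fraction of SF₆ in the effusate = (n_SF₆/√M_SF₆) / (n_SF₆/√M_SF₆ + n_N₂O/√M_N₂O)
= (2.70/√146.06) / (2.70/√146.06 + 2.64/√44.01) = 0.2234/(0.2234 + 0.3979) = 0.360.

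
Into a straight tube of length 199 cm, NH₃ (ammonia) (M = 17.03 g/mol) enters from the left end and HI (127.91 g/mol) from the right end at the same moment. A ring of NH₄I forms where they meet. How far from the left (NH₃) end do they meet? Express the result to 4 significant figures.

145.8 cm

In equal time, each gas travels a distance ∝ its rate ∝ 1/√M, so d_NH₃/d_HI = √(M_HI/M_NH₃) = √(127.91/17.03) = 2.741.
With d_NH₃ + d_HI = 199 cm, d_HI = 199/(1 + 2.741) = 53.20 cm.
d_NH₃ = 199 − 53.20 = 145.8 cm.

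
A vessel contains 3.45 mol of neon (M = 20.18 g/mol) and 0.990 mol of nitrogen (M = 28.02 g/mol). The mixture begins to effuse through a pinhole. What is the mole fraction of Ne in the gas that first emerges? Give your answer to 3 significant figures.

0.804

Effusion rate of each component ∝ n_i/√M_i (partial pressure × 1/√M).
So x_Ne in the escaping gas = (n_Ne/√M_Ne) / Σ(n_i/√M_i)
= (3.45/√20.18) / (3.45/√20.18 + 0.990/√28.02) = 0.7680/(0.7680 + 0.1870) = 0.804.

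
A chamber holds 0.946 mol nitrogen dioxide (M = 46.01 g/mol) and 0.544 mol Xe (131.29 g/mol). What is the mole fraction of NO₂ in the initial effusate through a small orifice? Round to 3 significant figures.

0.746

Rate_i ∝ x_i/√M_i (Graham's law weighted by mole fraction), so the effusate composition follows n_i/√M_i.
x_NO₂(eff) = (n_NO₂/√M_NO₂) / (n_NO₂/√M_NO₂ + n_Xe/√M_Xe)
= (0.946/√46.01) / (0.946/√46.01 + 0.544/√131.29) = 0.1395/(0.1395 + 0.04748) = 0.746.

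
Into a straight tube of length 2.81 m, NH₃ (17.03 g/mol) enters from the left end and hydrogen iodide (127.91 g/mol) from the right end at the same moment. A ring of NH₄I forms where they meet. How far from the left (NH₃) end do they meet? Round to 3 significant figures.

In equal time, each gas travels a distance ∝ its rate ∝ 1/√M, so d_NH₃/d_HI = √(M_HI/M_NH₃) = √(127.91/17.03) = 2.741.
With d_NH₃ + d_HI = 2.81 m, d_HI = 2.81/(1 + 2.741) = 0.7512 m.
d_NH₃ = 2.81 − 0.7512 = 2.06 m.

2.06 m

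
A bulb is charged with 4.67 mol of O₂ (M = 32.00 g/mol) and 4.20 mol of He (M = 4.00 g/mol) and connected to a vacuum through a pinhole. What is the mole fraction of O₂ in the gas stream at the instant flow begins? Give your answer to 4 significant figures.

The effusion rate of species i is ∝ p_i/√M_i ∝ n_i/√M_i.
x_O₂(eff) = (n_O₂/√M_O₂) / (n_O₂/√M_O₂ + n_He/√M_He)
= (4.67/√32.00) / (4.67/√32.00 + 4.20/√4.00) = 0.8255/(0.8255 + 2.100) = 0.2822.

0.2822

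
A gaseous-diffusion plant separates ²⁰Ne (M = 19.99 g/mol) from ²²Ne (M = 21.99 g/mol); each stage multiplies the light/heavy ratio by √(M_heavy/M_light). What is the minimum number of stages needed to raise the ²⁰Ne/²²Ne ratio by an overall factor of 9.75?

Per stage α = (21.99/19.99)^(1/2) = 1.10005^0.5, giving ln α = 0.04768.
Need α^N ≥ 9.75 ⇒ N ≥ ln(9.75) / ln α = 2.277 / 0.04768 = 47.76.
Minimum whole number of stages: N = 48.

48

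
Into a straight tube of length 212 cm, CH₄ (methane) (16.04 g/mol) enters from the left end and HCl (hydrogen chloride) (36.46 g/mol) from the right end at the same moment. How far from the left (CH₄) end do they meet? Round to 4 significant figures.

127.5 cm

Graham's law gives d_CH₄/d_HCl = rate_CH₄/rate_HCl = √(M_HCl/M_CH₄) = √(36.46/16.04) = 1.508.
With d_CH₄ + d_HCl = 212 cm, d_HCl = 212/(1 + 1.508) = 84.54 cm.
d_CH₄ = 212 − 84.54 = 127.5 cm.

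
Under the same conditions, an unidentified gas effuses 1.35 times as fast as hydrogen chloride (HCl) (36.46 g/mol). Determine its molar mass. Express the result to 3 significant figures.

20.0 g/mol

Using Graham's law: rate_X/rate_HCl = √(M_HCl/M_X).
1.35 = √(36.46/M_X)
M_X = 36.46 / 1.35² = 36.46 / 1.823 = 20.0 g/mol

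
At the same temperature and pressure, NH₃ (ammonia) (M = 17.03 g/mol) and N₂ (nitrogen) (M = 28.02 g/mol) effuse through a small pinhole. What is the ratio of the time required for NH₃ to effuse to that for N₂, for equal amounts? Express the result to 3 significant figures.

0.780

From Graham's law, t_NH₃/t_N₂ = √(M_NH₃/M_N₂) = √(17.03/28.02) = √0.6078 = 0.780.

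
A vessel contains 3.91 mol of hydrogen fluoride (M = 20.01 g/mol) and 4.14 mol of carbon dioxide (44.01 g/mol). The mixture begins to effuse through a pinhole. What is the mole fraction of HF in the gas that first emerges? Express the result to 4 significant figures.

0.5834

The effusion rate of species i is ∝ p_i/√M_i ∝ n_i/√M_i.
So x_HF in the escaping gas = (n_HF/√M_HF) / Σ(n_i/√M_i)
= (3.91/√20.01) / (3.91/√20.01 + 4.14/√44.01) = 0.8741/(0.8741 + 0.6241) = 0.5834.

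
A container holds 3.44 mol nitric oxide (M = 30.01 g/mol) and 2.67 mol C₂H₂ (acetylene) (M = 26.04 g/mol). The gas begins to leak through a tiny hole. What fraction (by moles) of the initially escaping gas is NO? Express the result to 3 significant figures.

The effusion rate of species i is ∝ p_i/√M_i ∝ n_i/√M_i.
So x_NO in the escaping gas = (n_NO/√M_NO) / Σ(n_i/√M_i)
= (3.44/√30.01) / (3.44/√30.01 + 2.67/√26.04) = 0.6280/(0.6280 + 0.5232) = 0.545.

0.545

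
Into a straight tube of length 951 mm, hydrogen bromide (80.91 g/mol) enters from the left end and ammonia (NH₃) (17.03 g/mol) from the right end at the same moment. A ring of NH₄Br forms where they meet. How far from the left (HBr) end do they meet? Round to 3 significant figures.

Distances travelled in equal time are proportional to diffusion rates, so d_HBr/d_NH₃ = √(M_NH₃/M_HBr) = √(17.03/80.91) = 0.4588.
With d_HBr + d_NH₃ = 951 mm, d_NH₃ = 951/(1 + 0.4588) = 651.9 mm.
d_HBr = 951 − 651.9 = 299 mm.

299 mm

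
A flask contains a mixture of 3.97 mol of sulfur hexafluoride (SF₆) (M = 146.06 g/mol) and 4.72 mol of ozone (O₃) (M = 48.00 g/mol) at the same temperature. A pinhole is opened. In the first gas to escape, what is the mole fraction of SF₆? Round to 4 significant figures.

0.3253

Rate_i ∝ x_i/√M_i (Graham's law weighted by mole fraction), so the effusate composition follows n_i/√M_i.
Mole fraction of SF₆ in the effusate = (n_SF₆/√M_SF₆) / (n_SF₆/√M_SF₆ + n_O₃/√M_O₃)
= (3.97/√146.06) / (3.97/√146.06 + 4.72/√48.00) = 0.3285/(0.3285 + 0.6813) = 0.3253.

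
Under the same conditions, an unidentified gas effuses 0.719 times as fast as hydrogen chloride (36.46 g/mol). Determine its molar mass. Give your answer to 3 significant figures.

By Graham's law, rate_X/rate_HCl = √(M_HCl/M_X).
0.719 = √(36.46/M_X)
M_X = 36.46 / 0.719² = 36.46 / 0.5170 = 70.5 g/mol

70.5 g/mol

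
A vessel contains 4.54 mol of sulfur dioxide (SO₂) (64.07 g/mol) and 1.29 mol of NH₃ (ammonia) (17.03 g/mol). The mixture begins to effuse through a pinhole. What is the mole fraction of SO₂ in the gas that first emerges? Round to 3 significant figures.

0.645

Each component's effusion rate ∝ (its partial pressure)·(1/√M) ∝ n_i/√M_i.
Mole fraction of SO₂ in the effusate = (n_SO₂/√M_SO₂) / (n_SO₂/√M_SO₂ + n_NH₃/√M_NH₃)
= (4.54/√64.07) / (4.54/√64.07 + 1.29/√17.03) = 0.5672/(0.5672 + 0.3126) = 0.645.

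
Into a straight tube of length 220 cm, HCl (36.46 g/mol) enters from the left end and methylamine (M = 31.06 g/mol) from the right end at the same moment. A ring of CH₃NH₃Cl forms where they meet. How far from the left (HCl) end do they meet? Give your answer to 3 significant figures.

Distances travelled in equal time are proportional to diffusion rates, so d_HCl/d_CH₃NH₂ = √(M_CH₃NH₂/M_HCl) = √(31.06/36.46) = 0.9230.
With d_HCl + d_CH₃NH₂ = 220 cm, d_CH₃NH₂ = 220/(1 + 0.9230) = 114.4 cm.
d_HCl = 220 − 114.4 = 106 cm.

106 cm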